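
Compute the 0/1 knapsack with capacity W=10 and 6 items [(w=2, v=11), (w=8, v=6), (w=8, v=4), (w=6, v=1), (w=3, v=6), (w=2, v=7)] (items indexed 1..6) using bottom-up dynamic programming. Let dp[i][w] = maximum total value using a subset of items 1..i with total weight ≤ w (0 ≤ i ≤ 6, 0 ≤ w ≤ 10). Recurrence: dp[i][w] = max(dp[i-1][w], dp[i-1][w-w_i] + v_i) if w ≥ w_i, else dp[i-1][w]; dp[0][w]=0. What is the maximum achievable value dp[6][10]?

i\w   0   1   2   3   4   5   6   7   8   9  10
  0   0   0   0   0   0   0   0   0   0   0   0
  1   0   0  11  11  11  11  11  11  11  11  11
  2   0   0  11  11  11  11  11  11  11  11  17
  3   0   0  11  11  11  11  11  11  11  11  17
  4   0   0  11  11  11  11  11  11  12  12  17
  5   0   0  11  11  11  17  17  17  17  17  17
  6   0   0  11  11  18  18  18  24  24  24  24

24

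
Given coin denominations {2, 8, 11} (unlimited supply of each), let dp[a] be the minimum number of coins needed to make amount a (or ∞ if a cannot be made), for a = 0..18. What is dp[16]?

2

 a  0  1  2  3  4  5  6  7  8  9 10 11 12 13 14 15 16 17 18
dp  0  -  1  -  2  -  3  -  1  -  2  1  3  2  4  3  2  4  3
(- denotes ∞ / unreachable)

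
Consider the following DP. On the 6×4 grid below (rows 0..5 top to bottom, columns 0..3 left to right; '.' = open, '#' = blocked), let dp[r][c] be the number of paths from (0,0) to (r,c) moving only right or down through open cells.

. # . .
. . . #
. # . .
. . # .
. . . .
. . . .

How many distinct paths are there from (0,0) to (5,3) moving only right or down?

8

r\c   0   1   2   3
  0   1   0   0   0
  1   1   1   1   0
  2   1   0   1   1
  3   1   1   0   1
  4   1   2   2   3
  5   1   3   5   8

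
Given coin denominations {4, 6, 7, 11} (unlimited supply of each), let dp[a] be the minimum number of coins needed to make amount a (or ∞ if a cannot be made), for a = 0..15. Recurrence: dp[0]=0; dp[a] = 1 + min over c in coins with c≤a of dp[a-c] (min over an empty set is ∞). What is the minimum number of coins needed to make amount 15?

 a  0  1  2  3  4  5  6  7  8  9 10 11 12 13 14 15
dp  0  -  -  -  1  -  1  1  2  -  2  1  2  2  2  2
(- denotes ∞ / unreachable)

2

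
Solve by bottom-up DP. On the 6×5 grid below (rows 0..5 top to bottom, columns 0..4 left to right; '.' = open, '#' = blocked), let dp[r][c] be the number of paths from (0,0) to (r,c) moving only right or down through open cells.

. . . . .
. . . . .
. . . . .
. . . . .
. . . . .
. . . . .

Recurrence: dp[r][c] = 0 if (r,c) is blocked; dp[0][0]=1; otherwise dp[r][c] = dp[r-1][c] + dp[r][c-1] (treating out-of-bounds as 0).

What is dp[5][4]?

r\c   0   1   2   3   4
  0   1   1   1   1   1
  1   1   2   3   4   5
  2   1   3   6  10  15
  3   1   4  10  20  35
  4   1   5  15  35  70
  5   1   6  21  56 126

126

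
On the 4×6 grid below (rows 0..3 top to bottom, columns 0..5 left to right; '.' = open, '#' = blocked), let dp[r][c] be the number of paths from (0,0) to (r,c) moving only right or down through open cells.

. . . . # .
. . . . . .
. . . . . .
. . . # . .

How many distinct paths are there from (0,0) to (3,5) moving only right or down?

32

r\c   0   1   2   3   4   5
  0   1   1   1   1   0   0
  1   1   2   3   4   4   4
  2   1   3   6  10  14  18
  3   1   4  10   0  14  32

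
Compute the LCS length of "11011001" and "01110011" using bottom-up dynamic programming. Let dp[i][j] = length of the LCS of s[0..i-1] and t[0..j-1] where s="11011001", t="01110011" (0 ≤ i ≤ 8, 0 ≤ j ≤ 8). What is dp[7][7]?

   ''  0  1  1  1  0  0  1  1
''  0  0  0  0  0  0  0  0  0
 1  0  0  1  1  1  1  1  1  1
 1  0  0  1  2  2  2  2  2  2
 0  0  1  1  2  2  3  3  3  3
 1  0  1  2  2  3  3  3  4  4
 1  0  1  2  3  3  3  3  4  5
 0  0  1  2  3  3  4  4  4  5
 0  0  1  2  3  3  4  5  5  5
 1  0  1  2  3  4  4  5  6  6

5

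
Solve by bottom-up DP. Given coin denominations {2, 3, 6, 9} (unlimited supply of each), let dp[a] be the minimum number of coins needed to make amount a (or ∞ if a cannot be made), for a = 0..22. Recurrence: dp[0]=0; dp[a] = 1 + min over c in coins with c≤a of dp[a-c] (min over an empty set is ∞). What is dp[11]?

 a  0  1  2  3  4  5  6  7  8  9 10 11 12 13 14 15 16 17 18 19 20 21 22
dp  0  -  1  1  2  2  1  3  2  1  3  2  2  3  3  2  4  3  2  4  3  3  4
(- denotes ∞ / unreachable)

2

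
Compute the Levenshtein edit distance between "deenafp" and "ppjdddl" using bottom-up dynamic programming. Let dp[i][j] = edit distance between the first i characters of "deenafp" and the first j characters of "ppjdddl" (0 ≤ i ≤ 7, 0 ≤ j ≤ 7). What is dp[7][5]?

7

   ''  p  p  j  d  d  d  l
''  0  1  2  3  4  5  6  7
 d  1  1  2  3  3  4  5  6
 e  2  2  2  3  4  4  5  6
 e  3  3  3  3  4  5  5  6
 n  4  4  4  4  4  5  6  6
 a  5  5  5  5  5  5  6  7
 f  6  6  6  6  6  6  6  7
 p  7  6  6  7  7  7  7  7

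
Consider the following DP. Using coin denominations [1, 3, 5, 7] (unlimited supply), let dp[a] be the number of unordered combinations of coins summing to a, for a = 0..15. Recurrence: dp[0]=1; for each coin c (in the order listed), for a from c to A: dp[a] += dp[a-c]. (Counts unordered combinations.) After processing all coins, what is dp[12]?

12

after  coin     0     1     2     3     4     5     6     7     8     9    10    11    12    13    14    15
          1     1     1     1     1     1     1     1     1     1     1     1     1     1     1     1     1
          3     1     1     1     2     2     2     3     3     3     4     4     4     5     5     5     6
          5     1     1     1     2     2     3     4     4     5     6     7     8     9    10    11    13
          7     1     1     1     2     2     3     4     5     6     7     9    10    12    14    16    19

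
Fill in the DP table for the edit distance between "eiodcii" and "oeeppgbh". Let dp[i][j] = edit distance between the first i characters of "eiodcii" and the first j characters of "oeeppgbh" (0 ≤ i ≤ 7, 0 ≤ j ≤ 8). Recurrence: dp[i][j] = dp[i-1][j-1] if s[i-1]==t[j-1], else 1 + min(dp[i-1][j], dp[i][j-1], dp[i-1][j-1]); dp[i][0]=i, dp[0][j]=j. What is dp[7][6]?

7

   ''  o  e  e  p  p  g  b  h
''  0  1  2  3  4  5  6  7  8
 e  1  1  1  2  3  4  5  6  7
 i  2  2  2  2  3  4  5  6  7
 o  3  2  3  3  3  4  5  6  7
 d  4  3  3  4  4  4  5  6  7
 c  5  4  4  4  5  5  5  6  7
 i  6  5  5  5  5  6  6  6  7
 i  7  6  6  6  6  6  7  7  7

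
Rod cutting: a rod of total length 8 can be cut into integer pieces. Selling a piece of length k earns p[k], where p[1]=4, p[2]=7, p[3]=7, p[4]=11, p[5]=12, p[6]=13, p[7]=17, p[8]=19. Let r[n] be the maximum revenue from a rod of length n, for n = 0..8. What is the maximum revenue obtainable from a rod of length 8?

32

   n    0    1    2    3    4    5    6    7    8
r[n]    0    4    8   12   16   20   24   28   32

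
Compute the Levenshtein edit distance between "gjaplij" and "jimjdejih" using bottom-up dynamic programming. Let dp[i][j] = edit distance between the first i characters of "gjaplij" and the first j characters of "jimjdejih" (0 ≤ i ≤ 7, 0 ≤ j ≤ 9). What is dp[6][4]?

   ''  j  i  m  j  d  e  j  i  h
''  0  1  2  3  4  5  6  7  8  9
 g  1  1  2  3  4  5  6  7  8  9
 j  2  1  2  3  3  4  5  6  7  8
 a  3  2  2  3  4  4  5  6  7  8
 p  4  3  3  3  4  5  5  6  7  8
 l  5  4  4  4  4  5  6  6  7  8
 i  6  5  4  5  5  5  6  7  6  7
 j  7  6  5  5  5  6  6  6  7  7

5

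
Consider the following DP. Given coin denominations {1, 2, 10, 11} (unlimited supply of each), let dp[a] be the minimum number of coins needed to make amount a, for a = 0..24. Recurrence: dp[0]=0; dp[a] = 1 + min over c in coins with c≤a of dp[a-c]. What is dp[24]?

 a  0  1  2  3  4  5  6  7  8  9 10 11 12 13 14 15 16 17 18 19 20 21 22 23 24
dp  0  1  1  2  2  3  3  4  4  5  1  1  2  2  3  3  4  4  5  5  2  2  2  3  3

3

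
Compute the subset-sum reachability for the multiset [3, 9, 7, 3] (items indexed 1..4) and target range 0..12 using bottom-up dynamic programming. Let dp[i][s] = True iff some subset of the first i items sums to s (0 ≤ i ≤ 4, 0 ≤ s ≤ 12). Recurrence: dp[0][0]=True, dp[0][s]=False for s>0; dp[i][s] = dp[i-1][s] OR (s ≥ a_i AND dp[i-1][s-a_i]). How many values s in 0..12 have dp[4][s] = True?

7

i\s   0   1   2   3   4   5   6   7   8   9  10  11  12
  0   T   F   F   F   F   F   F   F   F   F   F   F   F
  1   T   F   F   T   F   F   F   F   F   F   F   F   F
  2   T   F   F   T   F   F   F   F   F   T   F   F   T
  3   T   F   F   T   F   F   F   T   F   T   T   F   T
  4   T   F   F   T   F   F   T   T   F   T   T   F   T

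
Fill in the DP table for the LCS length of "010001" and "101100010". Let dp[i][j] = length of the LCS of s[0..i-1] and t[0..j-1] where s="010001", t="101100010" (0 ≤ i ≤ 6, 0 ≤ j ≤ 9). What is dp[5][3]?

2

   ''  1  0  1  1  0  0  0  1  0
''  0  0  0  0  0  0  0  0  0  0
 0  0  0  1  1  1  1  1  1  1  1
 1  0  1  1  2  2  2  2  2  2  2
 0  0  1  2  2  2  3  3  3  3  3
 0  0  1  2  2  2  3  4  4  4  4
 0  0  1  2  2  2  3  4  5  5  5
 1  0  1  2  3  3  3  4  5  6  6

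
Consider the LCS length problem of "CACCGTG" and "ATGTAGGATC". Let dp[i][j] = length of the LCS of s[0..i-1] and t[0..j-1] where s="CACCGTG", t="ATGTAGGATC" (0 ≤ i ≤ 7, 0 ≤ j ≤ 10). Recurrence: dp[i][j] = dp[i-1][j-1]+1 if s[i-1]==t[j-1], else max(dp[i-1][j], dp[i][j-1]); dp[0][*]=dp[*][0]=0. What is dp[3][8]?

1

   ''  A  T  G  T  A  G  G  A  T  C
''  0  0  0  0  0  0  0  0  0  0  0
 C  0  0  0  0  0  0  0  0  0  0  1
 A  0  1  1  1  1  1  1  1  1  1  1
 C  0  1  1  1  1  1  1  1  1  1  2
 C  0  1  1  1  1  1  1  1  1  1  2
 G  0  1  1  2  2  2  2  2  2  2  2
 T  0  1  2  2  3  3  3  3  3  3  3
 G  0  1  2  3  3  3  4  4  4  4  4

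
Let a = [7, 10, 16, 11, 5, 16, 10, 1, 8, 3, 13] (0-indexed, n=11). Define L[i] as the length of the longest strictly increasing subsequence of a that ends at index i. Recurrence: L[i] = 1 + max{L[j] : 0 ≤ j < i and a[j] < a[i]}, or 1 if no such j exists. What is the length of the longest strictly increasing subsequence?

   i    0    1    2    3    4    5    6    7    8    9   10
a[i]    7   10   16   11    5   16   10    1    8    3   13
L[i]    1    2    3    3    1    4    2    1    2    2    4

4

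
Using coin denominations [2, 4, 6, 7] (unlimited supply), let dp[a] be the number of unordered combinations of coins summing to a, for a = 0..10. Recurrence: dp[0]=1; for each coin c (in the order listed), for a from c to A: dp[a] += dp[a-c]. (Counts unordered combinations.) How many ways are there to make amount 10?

5

after  coin     0     1     2     3     4     5     6     7     8     9    10
          2     1     0     1     0     1     0     1     0     1     0     1
          4     1     0     1     0     2     0     2     0     3     0     3
          6     1     0     1     0     2     0     3     0     4     0     5
          7     1     0     1     0     2     0     3     1     4     1     5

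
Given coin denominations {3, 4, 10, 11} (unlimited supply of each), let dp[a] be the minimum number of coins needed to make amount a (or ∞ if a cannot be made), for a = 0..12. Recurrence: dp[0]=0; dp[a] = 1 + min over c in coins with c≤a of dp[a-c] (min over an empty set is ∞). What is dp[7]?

2

 a  0  1  2  3  4  5  6  7  8  9 10 11 12
dp  0  -  -  1  1  -  2  2  2  3  1  1  3
(- denotes ∞ / unreachable)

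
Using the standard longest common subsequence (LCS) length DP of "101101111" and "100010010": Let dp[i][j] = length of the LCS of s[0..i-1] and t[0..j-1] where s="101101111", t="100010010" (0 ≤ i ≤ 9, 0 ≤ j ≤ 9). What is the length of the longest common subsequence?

   ''  1  0  0  0  1  0  0  1  0
''  0  0  0  0  0  0  0  0  0  0
 1  0  1  1  1  1  1  1  1  1  1
 0  0  1  2  2  2  2  2  2  2  2
 1  0  1  2  2  2  3  3  3  3  3
 1  0  1  2  2  2  3  3  3  4  4
 0  0  1  2  3  3  3  4  4  4  5
 1  0  1  2  3  3  4  4  4  5  5
 1  0  1  2  3  3  4  4  4  5  5
 1  0  1  2  3  3  4  4  4  5  5
 1  0  1  2  3  3  4  4  4  5  5

5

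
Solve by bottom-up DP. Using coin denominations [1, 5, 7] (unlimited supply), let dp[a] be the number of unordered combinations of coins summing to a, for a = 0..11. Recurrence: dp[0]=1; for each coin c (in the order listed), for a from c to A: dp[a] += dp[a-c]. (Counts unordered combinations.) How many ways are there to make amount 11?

after  coin     0     1     2     3     4     5     6     7     8     9    10    11
          1     1     1     1     1     1     1     1     1     1     1     1     1
          5     1     1     1     1     1     2     2     2     2     2     3     3
          7     1     1     1     1     1     2     2     3     3     3     4     4

4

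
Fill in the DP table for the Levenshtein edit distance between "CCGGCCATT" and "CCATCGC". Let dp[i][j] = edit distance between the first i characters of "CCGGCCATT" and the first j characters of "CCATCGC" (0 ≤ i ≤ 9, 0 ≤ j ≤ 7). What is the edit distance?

   ''  C  C  A  T  C  G  C
''  0  1  2  3  4  5  6  7
 C  1  0  1  2  3  4  5  6
 C  2  1  0  1  2  3  4  5
 G  3  2  1  1  2  3  3  4
 G  4  3  2  2  2  3  3  4
 C  5  4  3  3  3  2  3  3
 C  6  5  4  4  4  3  3  3
 A  7  6  5  4  5  4  4  4
 T  8  7  6  5  4  5  5  5
 T  9  8  7  6  5  5  6  6

6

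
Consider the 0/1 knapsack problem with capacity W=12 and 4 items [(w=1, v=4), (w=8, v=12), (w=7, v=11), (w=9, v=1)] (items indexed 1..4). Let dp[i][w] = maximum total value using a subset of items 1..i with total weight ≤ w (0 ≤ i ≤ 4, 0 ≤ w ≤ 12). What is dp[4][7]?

i\w   0   1   2   3   4   5   6   7   8   9  10  11  12
  0   0   0   0   0   0   0   0   0   0   0   0   0   0
  1   0   4   4   4   4   4   4   4   4   4   4   4   4
  2   0   4   4   4   4   4   4   4  12  16  16  16  16
  3   0   4   4   4   4   4   4  11  15  16  16  16  16
  4   0   4   4   4   4   4   4  11  15  16  16  16  16

11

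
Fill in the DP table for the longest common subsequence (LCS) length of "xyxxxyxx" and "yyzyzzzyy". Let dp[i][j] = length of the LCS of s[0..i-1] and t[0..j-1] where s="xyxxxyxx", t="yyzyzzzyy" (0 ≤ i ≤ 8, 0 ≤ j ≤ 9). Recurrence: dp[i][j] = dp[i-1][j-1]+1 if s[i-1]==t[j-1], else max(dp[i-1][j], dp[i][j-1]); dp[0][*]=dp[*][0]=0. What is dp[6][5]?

2

   ''  y  y  z  y  z  z  z  y  y
''  0  0  0  0  0  0  0  0  0  0
 x  0  0  0  0  0  0  0  0  0  0
 y  0  1  1  1  1  1  1  1  1  1
 x  0  1  1  1  1  1  1  1  1  1
 x  0  1  1  1  1  1  1  1  1  1
 x  0  1  1  1  1  1  1  1  1  1
 y  0  1  2  2  2  2  2  2  2  2
 x  0  1  2  2  2  2  2  2  2  2
 x  0  1  2  2  2  2  2  2  2  2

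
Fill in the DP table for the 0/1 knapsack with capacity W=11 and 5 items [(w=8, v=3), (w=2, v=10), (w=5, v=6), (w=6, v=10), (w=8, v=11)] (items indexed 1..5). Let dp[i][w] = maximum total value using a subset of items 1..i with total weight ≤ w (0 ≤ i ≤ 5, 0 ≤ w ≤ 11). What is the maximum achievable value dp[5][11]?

i\w   0   1   2   3   4   5   6   7   8   9  10  11
  0   0   0   0   0   0   0   0   0   0   0   0   0
  1   0   0   0   0   0   0   0   0   3   3   3   3
  2   0   0  10  10  10  10  10  10  10  10  13  13
  3   0   0  10  10  10  10  10  16  16  16  16  16
  4   0   0  10  10  10  10  10  16  20  20  20  20
  5   0   0  10  10  10  10  10  16  20  20  21  21

21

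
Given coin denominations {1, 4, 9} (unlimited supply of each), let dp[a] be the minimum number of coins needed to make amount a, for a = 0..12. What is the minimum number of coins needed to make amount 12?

 a  0  1  2  3  4  5  6  7  8  9 10 11 12
dp  0  1  2  3  1  2  3  4  2  1  2  3  3

3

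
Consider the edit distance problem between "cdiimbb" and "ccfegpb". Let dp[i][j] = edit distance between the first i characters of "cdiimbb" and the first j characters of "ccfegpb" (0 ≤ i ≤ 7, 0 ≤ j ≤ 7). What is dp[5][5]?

4

   ''  c  c  f  e  g  p  b
''  0  1  2  3  4  5  6  7
 c  1  0  1  2  3  4  5  6
 d  2  1  1  2  3  4  5  6
 i  3  2  2  2  3  4  5  6
 i  4  3  3  3  3  4  5  6
 m  5  4  4  4  4  4  5  6
 b  6  5  5  5  5  5  5  5
 b  7  6  6  6  6  6  6  5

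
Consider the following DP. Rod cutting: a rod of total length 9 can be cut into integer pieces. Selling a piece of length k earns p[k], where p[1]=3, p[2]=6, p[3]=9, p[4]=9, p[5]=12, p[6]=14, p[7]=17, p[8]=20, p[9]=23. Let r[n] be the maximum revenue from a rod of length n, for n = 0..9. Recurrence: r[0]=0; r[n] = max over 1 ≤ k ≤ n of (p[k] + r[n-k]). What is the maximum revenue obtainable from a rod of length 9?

27

   n    0    1    2    3    4    5    6    7    8    9
r[n]    0    3    6    9   12   15   18   21   24   27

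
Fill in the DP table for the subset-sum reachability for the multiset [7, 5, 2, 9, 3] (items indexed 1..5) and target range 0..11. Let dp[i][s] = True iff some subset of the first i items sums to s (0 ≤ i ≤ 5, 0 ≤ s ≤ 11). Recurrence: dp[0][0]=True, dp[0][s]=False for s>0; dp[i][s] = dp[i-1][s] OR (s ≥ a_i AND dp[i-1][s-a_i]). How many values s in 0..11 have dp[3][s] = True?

5

i\s   0   1   2   3   4   5   6   7   8   9  10  11
  0   T   F   F   F   F   F   F   F   F   F   F   F
  1   T   F   F   F   F   F   F   T   F   F   F   F
  2   T   F   F   F   F   T   F   T   F   F   F   F
  3   T   F   T   F   F   T   F   T   F   T   F   F
  4   T   F   T   F   F   T   F   T   F   T   F   T
  5   T   F   T   T   F   T   F   T   T   T   T   T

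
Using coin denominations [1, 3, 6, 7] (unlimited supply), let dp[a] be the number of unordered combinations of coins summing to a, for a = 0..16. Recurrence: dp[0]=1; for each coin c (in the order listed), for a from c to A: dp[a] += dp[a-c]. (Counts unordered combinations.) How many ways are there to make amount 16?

19

after  coin     0     1     2     3     4     5     6     7     8     9    10    11    12    13    14    15    16
          1     1     1     1     1     1     1     1     1     1     1     1     1     1     1     1     1     1
          3     1     1     1     2     2     2     3     3     3     4     4     4     5     5     5     6     6
          6     1     1     1     2     2     2     4     4     4     6     6     6     9     9     9    12    12
          7     1     1     1     2     2     2     4     5     5     7     8     8    11    13    14    17    19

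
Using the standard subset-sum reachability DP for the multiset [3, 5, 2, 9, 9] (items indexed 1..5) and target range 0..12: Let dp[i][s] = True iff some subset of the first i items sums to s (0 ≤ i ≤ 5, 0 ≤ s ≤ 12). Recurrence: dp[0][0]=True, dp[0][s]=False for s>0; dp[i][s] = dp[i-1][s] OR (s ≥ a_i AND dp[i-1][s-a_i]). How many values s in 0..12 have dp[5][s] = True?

i\s   0   1   2   3   4   5   6   7   8   9  10  11  12
  0   T   F   F   F   F   F   F   F   F   F   F   F   F
  1   T   F   F   T   F   F   F   F   F   F   F   F   F
  2   T   F   F   T   F   T   F   F   T   F   F   F   F
  3   T   F   T   T   F   T   F   T   T   F   T   F   F
  4   T   F   T   T   F   T   F   T   T   T   T   T   T
  5   T   F   T   T   F   T   F   T   T   T   T   T   T

10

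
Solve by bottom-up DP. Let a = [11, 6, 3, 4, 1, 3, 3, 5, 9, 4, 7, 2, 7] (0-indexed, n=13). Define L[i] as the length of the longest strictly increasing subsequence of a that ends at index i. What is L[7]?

   i    0    1    2    3    4    5    6    7    8    9   10   11   12
a[i]   11    6    3    4    1    3    3    5    9    4    7    2    7
L[i]    1    1    1    2    1    2    2    3    4    3    4    2    4

3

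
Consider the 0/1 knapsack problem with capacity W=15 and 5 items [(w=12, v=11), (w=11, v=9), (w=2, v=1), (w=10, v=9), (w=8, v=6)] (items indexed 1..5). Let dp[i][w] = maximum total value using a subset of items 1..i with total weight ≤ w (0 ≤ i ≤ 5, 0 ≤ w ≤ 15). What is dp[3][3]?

1

i\w   0   1   2   3   4   5   6   7   8   9  10  11  12  13  14  15
  0   0   0   0   0   0   0   0   0   0   0   0   0   0   0   0   0
  1   0   0   0   0   0   0   0   0   0   0   0   0  11  11  11  11
  2   0   0   0   0   0   0   0   0   0   0   0   9  11  11  11  11
  3   0   0   1   1   1   1   1   1   1   1   1   9  11  11  12  12
  4   0   0   1   1   1   1   1   1   1   1   9   9  11  11  12  12
  5   0   0   1   1   1   1   1   1   6   6   9   9  11  11  12  12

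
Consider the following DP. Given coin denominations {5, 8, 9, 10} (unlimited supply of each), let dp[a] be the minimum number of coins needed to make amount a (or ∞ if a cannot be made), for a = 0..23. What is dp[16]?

 a  0  1  2  3  4  5  6  7  8  9 10 11 12 13 14 15 16 17 18 19 20 21 22 23
dp  0  -  -  -  -  1  -  -  1  1  1  -  -  2  2  2  2  2  2  2  2  3  3  3
(- denotes ∞ / unreachable)

2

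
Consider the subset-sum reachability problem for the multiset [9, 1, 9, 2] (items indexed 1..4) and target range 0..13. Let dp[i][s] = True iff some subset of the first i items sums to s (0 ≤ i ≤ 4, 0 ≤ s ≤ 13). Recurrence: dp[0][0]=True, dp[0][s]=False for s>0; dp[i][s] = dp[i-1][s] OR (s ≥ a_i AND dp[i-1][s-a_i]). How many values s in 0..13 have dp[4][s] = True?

8

i\s   0   1   2   3   4   5   6   7   8   9  10  11  12  13
  0   T   F   F   F   F   F   F   F   F   F   F   F   F   F
  1   T   F   F   F   F   F   F   F   F   T   F   F   F   F
  2   T   T   F   F   F   F   F   F   F   T   T   F   F   F
  3   T   T   F   F   F   F   F   F   F   T   T   F   F   F
  4   T   T   T   T   F   F   F   F   F   T   T   T   T   F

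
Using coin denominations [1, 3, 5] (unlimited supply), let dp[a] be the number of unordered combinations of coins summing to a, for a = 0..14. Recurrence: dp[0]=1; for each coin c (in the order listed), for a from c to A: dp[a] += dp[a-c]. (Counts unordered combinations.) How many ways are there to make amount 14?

after  coin     0     1     2     3     4     5     6     7     8     9    10    11    12    13    14
          1     1     1     1     1     1     1     1     1     1     1     1     1     1     1     1
          3     1     1     1     2     2     2     3     3     3     4     4     4     5     5     5
          5     1     1     1     2     2     3     4     4     5     6     7     8     9    10    11

11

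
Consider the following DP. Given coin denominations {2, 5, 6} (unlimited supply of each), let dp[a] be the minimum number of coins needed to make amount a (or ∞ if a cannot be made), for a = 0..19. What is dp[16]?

3

 a  0  1  2  3  4  5  6  7  8  9 10 11 12 13 14 15 16 17 18 19
dp  0  -  1  -  2  1  1  2  2  3  2  2  2  3  3  3  3  3  3  4
(- denotes ∞ / unreachable)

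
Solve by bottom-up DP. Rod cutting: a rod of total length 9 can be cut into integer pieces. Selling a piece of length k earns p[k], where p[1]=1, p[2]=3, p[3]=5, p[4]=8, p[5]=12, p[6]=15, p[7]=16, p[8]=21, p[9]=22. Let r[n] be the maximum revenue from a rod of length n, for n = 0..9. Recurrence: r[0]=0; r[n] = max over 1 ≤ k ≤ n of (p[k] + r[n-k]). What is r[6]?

   n    0    1    2    3    4    5    6    7    8    9
r[n]    0    1    3    5    8   12   15   16   21   22

15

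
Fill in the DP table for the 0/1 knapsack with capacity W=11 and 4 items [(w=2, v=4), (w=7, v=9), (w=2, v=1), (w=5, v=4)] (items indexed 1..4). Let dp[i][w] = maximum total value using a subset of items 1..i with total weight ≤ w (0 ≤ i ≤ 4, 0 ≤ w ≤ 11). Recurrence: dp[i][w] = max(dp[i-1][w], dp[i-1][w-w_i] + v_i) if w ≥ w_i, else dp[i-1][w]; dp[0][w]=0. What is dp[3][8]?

9

i\w   0   1   2   3   4   5   6   7   8   9  10  11
  0   0   0   0   0   0   0   0   0   0   0   0   0
  1   0   0   4   4   4   4   4   4   4   4   4   4
  2   0   0   4   4   4   4   4   9   9  13  13  13
  3   0   0   4   4   5   5   5   9   9  13  13  14
  4   0   0   4   4   5   5   5   9   9  13  13  14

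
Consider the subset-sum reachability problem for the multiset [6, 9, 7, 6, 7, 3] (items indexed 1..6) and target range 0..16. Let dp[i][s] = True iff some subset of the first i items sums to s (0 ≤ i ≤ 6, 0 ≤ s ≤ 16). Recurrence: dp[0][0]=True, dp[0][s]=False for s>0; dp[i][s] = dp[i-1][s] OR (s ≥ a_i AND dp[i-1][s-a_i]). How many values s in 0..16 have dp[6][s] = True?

11

i\s   0   1   2   3   4   5   6   7   8   9  10  11  12  13  14  15  16
  0   T   F   F   F   F   F   F   F   F   F   F   F   F   F   F   F   F
  1   T   F   F   F   F   F   T   F   F   F   F   F   F   F   F   F   F
  2   T   F   F   F   F   F   T   F   F   T   F   F   F   F   F   T   F
  3   T   F   F   F   F   F   T   T   F   T   F   F   F   T   F   T   T
  4   T   F   F   F   F   F   T   T   F   T   F   F   T   T   F   T   T
  5   T   F   F   F   F   F   T   T   F   T   F   F   T   T   T   T   T
  6   T   F   F   T   F   F   T   T   F   T   T   F   T   T   T   T   T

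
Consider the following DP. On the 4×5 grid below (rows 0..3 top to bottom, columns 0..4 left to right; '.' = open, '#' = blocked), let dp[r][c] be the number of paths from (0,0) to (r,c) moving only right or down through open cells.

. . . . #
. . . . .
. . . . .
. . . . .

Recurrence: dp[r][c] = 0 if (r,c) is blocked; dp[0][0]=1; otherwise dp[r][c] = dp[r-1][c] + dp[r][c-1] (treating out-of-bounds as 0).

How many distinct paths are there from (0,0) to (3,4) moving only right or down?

34

r\c   0   1   2   3   4
  0   1   1   1   1   0
  1   1   2   3   4   4
  2   1   3   6  10  14
  3   1   4  10  20  34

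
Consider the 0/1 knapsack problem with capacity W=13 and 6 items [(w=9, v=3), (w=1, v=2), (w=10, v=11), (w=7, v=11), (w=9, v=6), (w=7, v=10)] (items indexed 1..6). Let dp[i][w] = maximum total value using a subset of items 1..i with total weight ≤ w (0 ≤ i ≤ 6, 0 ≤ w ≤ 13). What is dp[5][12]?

i\w   0   1   2   3   4   5   6   7   8   9  10  11  12  13
  0   0   0   0   0   0   0   0   0   0   0   0   0   0   0
  1   0   0   0   0   0   0   0   0   0   3   3   3   3   3
  2   0   2   2   2   2   2   2   2   2   3   5   5   5   5
  3   0   2   2   2   2   2   2   2   2   3  11  13  13  13
  4   0   2   2   2   2   2   2  11  13  13  13  13  13  13
  5   0   2   2   2   2   2   2  11  13  13  13  13  13  13
  6   0   2   2   2   2   2   2  11  13  13  13  13  13  13

13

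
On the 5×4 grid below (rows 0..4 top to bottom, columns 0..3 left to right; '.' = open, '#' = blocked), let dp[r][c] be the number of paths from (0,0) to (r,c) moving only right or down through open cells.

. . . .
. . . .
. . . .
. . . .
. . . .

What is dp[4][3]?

r\c   0   1   2   3
  0   1   1   1   1
  1   1   2   3   4
  2   1   3   6  10
  3   1   4  10  20
  4   1   5  15  35

35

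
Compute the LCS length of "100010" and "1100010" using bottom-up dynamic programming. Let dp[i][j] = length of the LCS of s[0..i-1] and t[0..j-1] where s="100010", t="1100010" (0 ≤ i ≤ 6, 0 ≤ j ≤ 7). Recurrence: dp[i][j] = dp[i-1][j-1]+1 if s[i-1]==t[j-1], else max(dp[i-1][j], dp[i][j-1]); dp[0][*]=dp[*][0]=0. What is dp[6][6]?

   ''  1  1  0  0  0  1  0
''  0  0  0  0  0  0  0  0
 1  0  1  1  1  1  1  1  1
 0  0  1  1  2  2  2  2  2
 0  0  1  1  2  3  3  3  3
 0  0  1  1  2  3  4  4  4
 1  0  1  2  2  3  4  5  5
 0  0  1  2  3  3  4  5  6

5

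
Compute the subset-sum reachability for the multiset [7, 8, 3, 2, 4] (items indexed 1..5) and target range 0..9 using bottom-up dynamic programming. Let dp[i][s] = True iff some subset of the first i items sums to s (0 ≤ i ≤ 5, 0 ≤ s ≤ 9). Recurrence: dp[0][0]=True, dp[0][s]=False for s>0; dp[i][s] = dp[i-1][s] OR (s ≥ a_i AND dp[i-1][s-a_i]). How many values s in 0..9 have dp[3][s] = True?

i\s   0   1   2   3   4   5   6   7   8   9
  0   T   F   F   F   F   F   F   F   F   F
  1   T   F   F   F   F   F   F   T   F   F
  2   T   F   F   F   F   F   F   T   T   F
  3   T   F   F   T   F   F   F   T   T   F
  4   T   F   T   T   F   T   F   T   T   T
  5   T   F   T   T   T   T   T   T   T   T

4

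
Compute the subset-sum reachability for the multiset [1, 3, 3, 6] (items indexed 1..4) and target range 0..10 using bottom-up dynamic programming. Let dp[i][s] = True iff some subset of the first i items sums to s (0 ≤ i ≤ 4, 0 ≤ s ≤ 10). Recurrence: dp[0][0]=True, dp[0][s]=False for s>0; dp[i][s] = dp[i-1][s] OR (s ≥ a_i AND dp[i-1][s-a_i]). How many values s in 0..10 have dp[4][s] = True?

i\s   0   1   2   3   4   5   6   7   8   9  10
  0   T   F   F   F   F   F   F   F   F   F   F
  1   T   T   F   F   F   F   F   F   F   F   F
  2   T   T   F   T   T   F   F   F   F   F   F
  3   T   T   F   T   T   F   T   T   F   F   F
  4   T   T   F   T   T   F   T   T   F   T   T

8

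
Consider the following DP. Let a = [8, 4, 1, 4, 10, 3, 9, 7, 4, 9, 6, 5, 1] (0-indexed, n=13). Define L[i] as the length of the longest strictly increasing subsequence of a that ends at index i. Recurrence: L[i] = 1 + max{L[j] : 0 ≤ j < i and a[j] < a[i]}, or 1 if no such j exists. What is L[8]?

   i    0    1    2    3    4    5    6    7    8    9   10   11   12
a[i]    8    4    1    4   10    3    9    7    4    9    6    5    1
L[i]    1    1    1    2    3    2    3    3    3    4    4    4    1

3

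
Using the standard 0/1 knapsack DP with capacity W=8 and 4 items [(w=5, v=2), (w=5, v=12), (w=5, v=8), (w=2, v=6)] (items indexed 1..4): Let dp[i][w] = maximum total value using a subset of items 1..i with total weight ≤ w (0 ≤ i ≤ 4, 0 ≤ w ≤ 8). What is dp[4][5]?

i\w   0   1   2   3   4   5   6   7   8
  0   0   0   0   0   0   0   0   0   0
  1   0   0   0   0   0   2   2   2   2
  2   0   0   0   0   0  12  12  12  12
  3   0   0   0   0   0  12  12  12  12
  4   0   0   6   6   6  12  12  18  18

12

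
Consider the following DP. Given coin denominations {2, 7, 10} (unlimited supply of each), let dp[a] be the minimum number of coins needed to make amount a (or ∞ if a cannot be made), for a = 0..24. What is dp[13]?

4

 a  0  1  2  3  4  5  6  7  8  9 10 11 12 13 14 15 16 17 18 19 20 21 22 23 24
dp  0  -  1  -  2  -  3  1  4  2  1  3  2  4  2  5  3  2  4  3  2  3  3  4  3
(- denotes ∞ / unreachable)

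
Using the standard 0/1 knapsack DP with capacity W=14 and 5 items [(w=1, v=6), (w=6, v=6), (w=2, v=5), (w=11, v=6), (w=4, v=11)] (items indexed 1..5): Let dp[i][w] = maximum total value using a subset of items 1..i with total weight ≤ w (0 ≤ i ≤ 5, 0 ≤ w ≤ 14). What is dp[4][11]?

17

i\w   0   1   2   3   4   5   6   7   8   9  10  11  12  13  14
  0   0   0   0   0   0   0   0   0   0   0   0   0   0   0   0
  1   0   6   6   6   6   6   6   6   6   6   6   6   6   6   6
  2   0   6   6   6   6   6   6  12  12  12  12  12  12  12  12
  3   0   6   6  11  11  11  11  12  12  17  17  17  17  17  17
  4   0   6   6  11  11  11  11  12  12  17  17  17  17  17  17
  5   0   6   6  11  11  17  17  22  22  22  22  23  23  28  28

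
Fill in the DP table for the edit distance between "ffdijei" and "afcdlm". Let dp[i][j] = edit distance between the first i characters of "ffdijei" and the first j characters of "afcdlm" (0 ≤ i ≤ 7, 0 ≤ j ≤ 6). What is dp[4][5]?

   ''  a  f  c  d  l  m
''  0  1  2  3  4  5  6
 f  1  1  1  2  3  4  5
 f  2  2  1  2  3  4  5
 d  3  3  2  2  2  3  4
 i  4  4  3  3  3  3  4
 j  5  5  4  4  4  4  4
 e  6  6  5  5  5  5  5
 i  7  7  6  6  6  6  6

3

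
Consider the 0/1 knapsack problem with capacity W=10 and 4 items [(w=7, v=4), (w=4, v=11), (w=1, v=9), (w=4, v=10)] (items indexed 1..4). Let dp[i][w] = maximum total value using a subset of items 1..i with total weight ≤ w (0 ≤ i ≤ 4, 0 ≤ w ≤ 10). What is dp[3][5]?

20

i\w   0   1   2   3   4   5   6   7   8   9  10
  0   0   0   0   0   0   0   0   0   0   0   0
  1   0   0   0   0   0   0   0   4   4   4   4
  2   0   0   0   0  11  11  11  11  11  11  11
  3   0   9   9   9  11  20  20  20  20  20  20
  4   0   9   9   9  11  20  20  20  21  30  30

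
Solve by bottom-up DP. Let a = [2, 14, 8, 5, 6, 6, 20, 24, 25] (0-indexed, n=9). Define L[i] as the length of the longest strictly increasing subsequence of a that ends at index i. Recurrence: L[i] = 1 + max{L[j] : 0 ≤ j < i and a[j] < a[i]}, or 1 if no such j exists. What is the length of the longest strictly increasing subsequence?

6

   i    0    1    2    3    4    5    6    7    8
a[i]    2   14    8    5    6    6   20   24   25
L[i]    1    2    2    2    3    3    4    5    6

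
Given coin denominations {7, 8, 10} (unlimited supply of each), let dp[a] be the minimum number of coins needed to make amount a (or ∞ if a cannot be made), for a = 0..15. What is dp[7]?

 a  0  1  2  3  4  5  6  7  8  9 10 11 12 13 14 15
dp  0  -  -  -  -  -  -  1  1  -  1  -  -  -  2  2
(- denotes ∞ / unreachable)

1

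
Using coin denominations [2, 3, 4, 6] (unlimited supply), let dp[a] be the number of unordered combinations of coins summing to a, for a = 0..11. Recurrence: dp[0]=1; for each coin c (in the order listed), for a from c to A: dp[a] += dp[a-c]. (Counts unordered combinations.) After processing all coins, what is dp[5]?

1

after  coin     0     1     2     3     4     5     6     7     8     9    10    11
          2     1     0     1     0     1     0     1     0     1     0     1     0
          3     1     0     1     1     1     1     2     1     2     2     2     2
          4     1     0     1     1     2     1     3     2     4     3     5     4
          6     1     0     1     1     2     1     4     2     5     4     7     5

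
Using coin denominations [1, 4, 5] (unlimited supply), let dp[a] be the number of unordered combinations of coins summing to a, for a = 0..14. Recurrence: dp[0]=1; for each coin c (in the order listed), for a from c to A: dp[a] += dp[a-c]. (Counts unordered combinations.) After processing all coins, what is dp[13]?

after  coin     0     1     2     3     4     5     6     7     8     9    10    11    12    13    14
          1     1     1     1     1     1     1     1     1     1     1     1     1     1     1     1
          4     1     1     1     1     2     2     2     2     3     3     3     3     4     4     4
          5     1     1     1     1     2     3     3     3     4     5     6     6     7     8     9

8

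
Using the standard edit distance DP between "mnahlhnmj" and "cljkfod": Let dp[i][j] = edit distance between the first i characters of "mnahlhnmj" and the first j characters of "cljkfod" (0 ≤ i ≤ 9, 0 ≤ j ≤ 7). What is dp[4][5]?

5

   ''  c  l  j  k  f  o  d
''  0  1  2  3  4  5  6  7
 m  1  1  2  3  4  5  6  7
 n  2  2  2  3  4  5  6  7
 a  3  3  3  3  4  5  6  7
 h  4  4  4  4  4  5  6  7
 l  5  5  4  5  5  5  6  7
 h  6  6  5  5  6  6  6  7
 n  7  7  6  6  6  7  7  7
 m  8  8  7  7  7  7  8  8
 j  9  9  8  7  8  8  8  9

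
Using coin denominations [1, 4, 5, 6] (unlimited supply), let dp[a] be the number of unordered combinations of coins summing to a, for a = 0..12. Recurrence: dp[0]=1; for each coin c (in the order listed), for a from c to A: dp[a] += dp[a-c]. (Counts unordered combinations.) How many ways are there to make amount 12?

11

after  coin     0     1     2     3     4     5     6     7     8     9    10    11    12
          1     1     1     1     1     1     1     1     1     1     1     1     1     1
          4     1     1     1     1     2     2     2     2     3     3     3     3     4
          5     1     1     1     1     2     3     3     3     4     5     6     6     7
          6     1     1     1     1     2     3     4     4     5     6     8     9    11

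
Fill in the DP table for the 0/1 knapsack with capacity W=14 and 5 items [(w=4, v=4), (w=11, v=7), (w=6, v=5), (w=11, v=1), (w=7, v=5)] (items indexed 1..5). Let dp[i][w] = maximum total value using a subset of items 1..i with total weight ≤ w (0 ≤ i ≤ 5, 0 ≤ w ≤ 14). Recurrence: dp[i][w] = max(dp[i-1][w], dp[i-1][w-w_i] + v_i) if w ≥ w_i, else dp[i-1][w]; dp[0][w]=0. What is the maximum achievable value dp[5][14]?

i\w   0   1   2   3   4   5   6   7   8   9  10  11  12  13  14
  0   0   0   0   0   0   0   0   0   0   0   0   0   0   0   0
  1   0   0   0   0   4   4   4   4   4   4   4   4   4   4   4
  2   0   0   0   0   4   4   4   4   4   4   4   7   7   7   7
  3   0   0   0   0   4   4   5   5   5   5   9   9   9   9   9
  4   0   0   0   0   4   4   5   5   5   5   9   9   9   9   9
  5   0   0   0   0   4   4   5   5   5   5   9   9   9  10  10

10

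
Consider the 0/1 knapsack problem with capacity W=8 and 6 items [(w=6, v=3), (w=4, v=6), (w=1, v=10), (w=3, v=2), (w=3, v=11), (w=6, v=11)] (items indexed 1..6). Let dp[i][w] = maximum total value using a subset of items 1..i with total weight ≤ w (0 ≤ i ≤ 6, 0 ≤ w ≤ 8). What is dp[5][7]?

23

i\w   0   1   2   3   4   5   6   7   8
  0   0   0   0   0   0   0   0   0   0
  1   0   0   0   0   0   0   3   3   3
  2   0   0   0   0   6   6   6   6   6
  3   0  10  10  10  10  16  16  16  16
  4   0  10  10  10  12  16  16  16  18
  5   0  10  10  11  21  21  21  23  27
  6   0  10  10  11  21  21  21  23  27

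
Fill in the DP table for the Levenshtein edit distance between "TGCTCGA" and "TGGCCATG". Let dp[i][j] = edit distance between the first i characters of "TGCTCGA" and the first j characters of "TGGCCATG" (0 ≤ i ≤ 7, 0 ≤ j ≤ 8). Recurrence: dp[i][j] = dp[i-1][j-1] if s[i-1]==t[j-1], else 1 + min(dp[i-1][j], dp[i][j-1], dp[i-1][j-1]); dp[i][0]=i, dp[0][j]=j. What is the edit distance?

5

   ''  T  G  G  C  C  A  T  G
''  0  1  2  3  4  5  6  7  8
 T  1  0  1  2  3  4  5  6  7
 G  2  1  0  1  2  3  4  5  6
 C  3  2  1  1  1  2  3  4  5
 T  4  3  2  2  2  2  3  3  4
 C  5  4  3  3  2  2  3  4  4
 G  6  5  4  3  3  3  3  4  4
 A  7  6  5  4  4  4  3  4  5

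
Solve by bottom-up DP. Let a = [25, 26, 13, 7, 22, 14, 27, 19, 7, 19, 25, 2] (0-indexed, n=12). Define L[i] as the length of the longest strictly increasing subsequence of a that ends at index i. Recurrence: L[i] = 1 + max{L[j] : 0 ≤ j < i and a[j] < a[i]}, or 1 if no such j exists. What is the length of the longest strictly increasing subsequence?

4

   i    0    1    2    3    4    5    6    7    8    9   10   11
a[i]   25   26   13    7   22   14   27   19    7   19   25    2
L[i]    1    2    1    1    2    2    3    3    1    3    4    1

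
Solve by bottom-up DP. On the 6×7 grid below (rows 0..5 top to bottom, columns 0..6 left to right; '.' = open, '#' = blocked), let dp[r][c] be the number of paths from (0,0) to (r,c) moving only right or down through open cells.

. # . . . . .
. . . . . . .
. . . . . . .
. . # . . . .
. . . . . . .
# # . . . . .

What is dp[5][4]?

29

r\c   0   1   2   3   4   5   6
  0   1   0   0   0   0   0   0
  1   1   1   1   1   1   1   1
  2   1   2   3   4   5   6   7
  3   1   3   0   4   9  15  22
  4   1   4   4   8  17  32  54
  5   0   0   4  12  29  61 115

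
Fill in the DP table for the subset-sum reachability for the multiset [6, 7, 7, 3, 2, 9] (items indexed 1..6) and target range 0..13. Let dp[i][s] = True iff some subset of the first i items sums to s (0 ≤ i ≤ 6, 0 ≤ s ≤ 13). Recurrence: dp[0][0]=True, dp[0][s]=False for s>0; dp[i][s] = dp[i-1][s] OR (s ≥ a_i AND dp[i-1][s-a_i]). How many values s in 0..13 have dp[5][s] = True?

i\s   0   1   2   3   4   5   6   7   8   9  10  11  12  13
  0   T   F   F   F   F   F   F   F   F   F   F   F   F   F
  1   T   F   F   F   F   F   T   F   F   F   F   F   F   F
  2   T   F   F   F   F   F   T   T   F   F   F   F   F   T
  3   T   F   F   F   F   F   T   T   F   F   F   F   F   T
  4   T   F   F   T   F   F   T   T   F   T   T   F   F   T
  5   T   F   T   T   F   T   T   T   T   T   T   T   T   T
  6   T   F   T   T   F   T   T   T   T   T   T   T   T   T

12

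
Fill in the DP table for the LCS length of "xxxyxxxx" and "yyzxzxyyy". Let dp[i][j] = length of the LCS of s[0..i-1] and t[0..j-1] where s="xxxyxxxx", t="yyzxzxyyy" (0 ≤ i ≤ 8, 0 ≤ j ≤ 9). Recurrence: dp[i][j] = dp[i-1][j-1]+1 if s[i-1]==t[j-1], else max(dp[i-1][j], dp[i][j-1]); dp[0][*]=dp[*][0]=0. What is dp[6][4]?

2

   ''  y  y  z  x  z  x  y  y  y
''  0  0  0  0  0  0  0  0  0  0
 x  0  0  0  0  1  1  1  1  1  1
 x  0  0  0  0  1  1  2  2  2  2
 x  0  0  0  0  1  1  2  2  2  2
 y  0  1  1  1  1  1  2  3  3  3
 x  0  1  1  1  2  2  2  3  3  3
 x  0  1  1  1  2  2  3  3  3  3
 x  0  1  1  1  2  2  3  3  3  3
 x  0  1  1  1  2  2  3  3  3  3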